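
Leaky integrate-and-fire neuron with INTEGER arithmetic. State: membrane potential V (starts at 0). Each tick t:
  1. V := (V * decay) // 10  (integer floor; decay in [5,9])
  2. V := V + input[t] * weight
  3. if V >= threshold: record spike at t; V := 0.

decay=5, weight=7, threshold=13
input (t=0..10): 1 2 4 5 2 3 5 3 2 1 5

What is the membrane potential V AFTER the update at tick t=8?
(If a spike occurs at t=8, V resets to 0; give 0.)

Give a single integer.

t=0: input=1 -> V=7
t=1: input=2 -> V=0 FIRE
t=2: input=4 -> V=0 FIRE
t=3: input=5 -> V=0 FIRE
t=4: input=2 -> V=0 FIRE
t=5: input=3 -> V=0 FIRE
t=6: input=5 -> V=0 FIRE
t=7: input=3 -> V=0 FIRE
t=8: input=2 -> V=0 FIRE
t=9: input=1 -> V=7
t=10: input=5 -> V=0 FIRE

Answer: 0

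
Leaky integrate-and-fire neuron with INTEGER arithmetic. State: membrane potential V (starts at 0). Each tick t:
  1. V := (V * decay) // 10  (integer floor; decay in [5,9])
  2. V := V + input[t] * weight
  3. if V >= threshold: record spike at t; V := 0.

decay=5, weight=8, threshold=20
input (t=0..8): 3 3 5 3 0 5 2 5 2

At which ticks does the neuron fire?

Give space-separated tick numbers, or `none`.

t=0: input=3 -> V=0 FIRE
t=1: input=3 -> V=0 FIRE
t=2: input=5 -> V=0 FIRE
t=3: input=3 -> V=0 FIRE
t=4: input=0 -> V=0
t=5: input=5 -> V=0 FIRE
t=6: input=2 -> V=16
t=7: input=5 -> V=0 FIRE
t=8: input=2 -> V=16

Answer: 0 1 2 3 5 7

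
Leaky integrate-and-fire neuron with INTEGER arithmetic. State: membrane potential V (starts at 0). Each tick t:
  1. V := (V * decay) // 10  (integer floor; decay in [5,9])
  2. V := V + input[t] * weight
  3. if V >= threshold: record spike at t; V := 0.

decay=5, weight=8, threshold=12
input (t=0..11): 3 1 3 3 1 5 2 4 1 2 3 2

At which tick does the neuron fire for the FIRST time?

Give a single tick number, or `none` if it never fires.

t=0: input=3 -> V=0 FIRE
t=1: input=1 -> V=8
t=2: input=3 -> V=0 FIRE
t=3: input=3 -> V=0 FIRE
t=4: input=1 -> V=8
t=5: input=5 -> V=0 FIRE
t=6: input=2 -> V=0 FIRE
t=7: input=4 -> V=0 FIRE
t=8: input=1 -> V=8
t=9: input=2 -> V=0 FIRE
t=10: input=3 -> V=0 FIRE
t=11: input=2 -> V=0 FIRE

Answer: 0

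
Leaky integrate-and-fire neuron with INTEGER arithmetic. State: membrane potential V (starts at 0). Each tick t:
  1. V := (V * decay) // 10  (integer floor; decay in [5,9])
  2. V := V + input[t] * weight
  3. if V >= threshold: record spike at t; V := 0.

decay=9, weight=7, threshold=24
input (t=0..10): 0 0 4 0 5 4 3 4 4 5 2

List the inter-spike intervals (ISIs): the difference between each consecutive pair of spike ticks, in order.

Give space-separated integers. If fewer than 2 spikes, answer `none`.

Answer: 2 1 2 1 1

Derivation:
t=0: input=0 -> V=0
t=1: input=0 -> V=0
t=2: input=4 -> V=0 FIRE
t=3: input=0 -> V=0
t=4: input=5 -> V=0 FIRE
t=5: input=4 -> V=0 FIRE
t=6: input=3 -> V=21
t=7: input=4 -> V=0 FIRE
t=8: input=4 -> V=0 FIRE
t=9: input=5 -> V=0 FIRE
t=10: input=2 -> V=14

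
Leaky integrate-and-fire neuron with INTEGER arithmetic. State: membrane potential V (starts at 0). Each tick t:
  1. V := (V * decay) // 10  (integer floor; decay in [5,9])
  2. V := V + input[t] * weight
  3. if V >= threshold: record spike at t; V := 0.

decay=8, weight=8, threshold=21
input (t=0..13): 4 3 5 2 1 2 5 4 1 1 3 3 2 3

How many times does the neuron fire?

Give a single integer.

t=0: input=4 -> V=0 FIRE
t=1: input=3 -> V=0 FIRE
t=2: input=5 -> V=0 FIRE
t=3: input=2 -> V=16
t=4: input=1 -> V=20
t=5: input=2 -> V=0 FIRE
t=6: input=5 -> V=0 FIRE
t=7: input=4 -> V=0 FIRE
t=8: input=1 -> V=8
t=9: input=1 -> V=14
t=10: input=3 -> V=0 FIRE
t=11: input=3 -> V=0 FIRE
t=12: input=2 -> V=16
t=13: input=3 -> V=0 FIRE

Answer: 9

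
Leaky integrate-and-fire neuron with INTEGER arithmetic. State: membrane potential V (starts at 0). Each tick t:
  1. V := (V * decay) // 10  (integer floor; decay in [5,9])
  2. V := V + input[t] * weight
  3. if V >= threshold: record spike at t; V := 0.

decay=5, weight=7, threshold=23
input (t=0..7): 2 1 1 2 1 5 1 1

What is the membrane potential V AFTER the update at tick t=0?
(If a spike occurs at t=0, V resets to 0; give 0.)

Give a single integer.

Answer: 14

Derivation:
t=0: input=2 -> V=14
t=1: input=1 -> V=14
t=2: input=1 -> V=14
t=3: input=2 -> V=21
t=4: input=1 -> V=17
t=5: input=5 -> V=0 FIRE
t=6: input=1 -> V=7
t=7: input=1 -> V=10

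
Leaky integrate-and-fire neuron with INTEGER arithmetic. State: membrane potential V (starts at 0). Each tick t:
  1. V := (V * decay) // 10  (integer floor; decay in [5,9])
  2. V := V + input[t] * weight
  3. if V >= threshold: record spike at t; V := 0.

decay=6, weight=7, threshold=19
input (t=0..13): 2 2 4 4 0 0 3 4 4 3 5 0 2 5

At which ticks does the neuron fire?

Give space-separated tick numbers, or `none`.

Answer: 1 2 3 6 7 8 9 10 13

Derivation:
t=0: input=2 -> V=14
t=1: input=2 -> V=0 FIRE
t=2: input=4 -> V=0 FIRE
t=3: input=4 -> V=0 FIRE
t=4: input=0 -> V=0
t=5: input=0 -> V=0
t=6: input=3 -> V=0 FIRE
t=7: input=4 -> V=0 FIRE
t=8: input=4 -> V=0 FIRE
t=9: input=3 -> V=0 FIRE
t=10: input=5 -> V=0 FIRE
t=11: input=0 -> V=0
t=12: input=2 -> V=14
t=13: input=5 -> V=0 FIRE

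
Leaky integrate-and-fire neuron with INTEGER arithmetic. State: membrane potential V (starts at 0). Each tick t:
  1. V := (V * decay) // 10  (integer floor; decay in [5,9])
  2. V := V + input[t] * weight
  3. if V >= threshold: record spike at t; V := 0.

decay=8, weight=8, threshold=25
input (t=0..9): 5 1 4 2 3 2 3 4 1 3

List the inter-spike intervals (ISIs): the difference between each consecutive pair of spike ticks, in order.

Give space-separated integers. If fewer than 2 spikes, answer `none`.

t=0: input=5 -> V=0 FIRE
t=1: input=1 -> V=8
t=2: input=4 -> V=0 FIRE
t=3: input=2 -> V=16
t=4: input=3 -> V=0 FIRE
t=5: input=2 -> V=16
t=6: input=3 -> V=0 FIRE
t=7: input=4 -> V=0 FIRE
t=8: input=1 -> V=8
t=9: input=3 -> V=0 FIRE

Answer: 2 2 2 1 2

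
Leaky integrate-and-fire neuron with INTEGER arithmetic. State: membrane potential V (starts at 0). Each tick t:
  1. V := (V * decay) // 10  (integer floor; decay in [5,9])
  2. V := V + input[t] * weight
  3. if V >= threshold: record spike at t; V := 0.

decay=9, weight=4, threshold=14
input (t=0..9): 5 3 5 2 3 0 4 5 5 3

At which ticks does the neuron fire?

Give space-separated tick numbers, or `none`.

Answer: 0 2 4 6 7 8

Derivation:
t=0: input=5 -> V=0 FIRE
t=1: input=3 -> V=12
t=2: input=5 -> V=0 FIRE
t=3: input=2 -> V=8
t=4: input=3 -> V=0 FIRE
t=5: input=0 -> V=0
t=6: input=4 -> V=0 FIRE
t=7: input=5 -> V=0 FIRE
t=8: input=5 -> V=0 FIRE
t=9: input=3 -> V=12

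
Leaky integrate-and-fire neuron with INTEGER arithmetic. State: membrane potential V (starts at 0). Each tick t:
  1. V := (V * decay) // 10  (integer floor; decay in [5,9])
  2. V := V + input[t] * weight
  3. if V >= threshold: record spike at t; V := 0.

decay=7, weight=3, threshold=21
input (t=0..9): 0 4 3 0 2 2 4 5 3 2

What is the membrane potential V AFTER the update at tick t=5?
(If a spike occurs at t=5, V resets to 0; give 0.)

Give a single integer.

Answer: 15

Derivation:
t=0: input=0 -> V=0
t=1: input=4 -> V=12
t=2: input=3 -> V=17
t=3: input=0 -> V=11
t=4: input=2 -> V=13
t=5: input=2 -> V=15
t=6: input=4 -> V=0 FIRE
t=7: input=5 -> V=15
t=8: input=3 -> V=19
t=9: input=2 -> V=19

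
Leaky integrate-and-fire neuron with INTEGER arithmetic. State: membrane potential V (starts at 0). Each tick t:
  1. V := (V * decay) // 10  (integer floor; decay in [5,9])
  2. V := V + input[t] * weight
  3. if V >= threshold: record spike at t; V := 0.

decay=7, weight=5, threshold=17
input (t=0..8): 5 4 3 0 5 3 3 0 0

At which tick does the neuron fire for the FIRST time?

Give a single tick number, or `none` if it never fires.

Answer: 0

Derivation:
t=0: input=5 -> V=0 FIRE
t=1: input=4 -> V=0 FIRE
t=2: input=3 -> V=15
t=3: input=0 -> V=10
t=4: input=5 -> V=0 FIRE
t=5: input=3 -> V=15
t=6: input=3 -> V=0 FIRE
t=7: input=0 -> V=0
t=8: input=0 -> V=0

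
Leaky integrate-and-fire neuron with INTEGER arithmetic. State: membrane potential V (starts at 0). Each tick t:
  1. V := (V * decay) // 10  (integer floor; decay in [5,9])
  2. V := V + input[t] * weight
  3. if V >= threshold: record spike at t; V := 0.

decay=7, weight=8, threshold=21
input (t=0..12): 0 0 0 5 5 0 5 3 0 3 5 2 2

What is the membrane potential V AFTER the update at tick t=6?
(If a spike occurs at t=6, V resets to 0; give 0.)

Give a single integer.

t=0: input=0 -> V=0
t=1: input=0 -> V=0
t=2: input=0 -> V=0
t=3: input=5 -> V=0 FIRE
t=4: input=5 -> V=0 FIRE
t=5: input=0 -> V=0
t=6: input=5 -> V=0 FIRE
t=7: input=3 -> V=0 FIRE
t=8: input=0 -> V=0
t=9: input=3 -> V=0 FIRE
t=10: input=5 -> V=0 FIRE
t=11: input=2 -> V=16
t=12: input=2 -> V=0 FIRE

Answer: 0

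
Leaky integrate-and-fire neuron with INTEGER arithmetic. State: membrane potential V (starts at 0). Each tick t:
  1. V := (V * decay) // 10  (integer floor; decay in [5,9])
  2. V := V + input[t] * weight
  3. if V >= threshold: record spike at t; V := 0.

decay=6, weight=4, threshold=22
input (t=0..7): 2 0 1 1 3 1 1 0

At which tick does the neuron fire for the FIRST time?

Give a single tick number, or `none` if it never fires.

Answer: none

Derivation:
t=0: input=2 -> V=8
t=1: input=0 -> V=4
t=2: input=1 -> V=6
t=3: input=1 -> V=7
t=4: input=3 -> V=16
t=5: input=1 -> V=13
t=6: input=1 -> V=11
t=7: input=0 -> V=6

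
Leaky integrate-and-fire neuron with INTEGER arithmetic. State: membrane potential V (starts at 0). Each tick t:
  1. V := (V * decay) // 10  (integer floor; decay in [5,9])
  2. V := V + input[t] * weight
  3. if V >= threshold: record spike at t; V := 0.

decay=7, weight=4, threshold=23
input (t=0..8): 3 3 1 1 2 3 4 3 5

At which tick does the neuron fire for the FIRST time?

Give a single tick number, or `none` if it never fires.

Answer: 5

Derivation:
t=0: input=3 -> V=12
t=1: input=3 -> V=20
t=2: input=1 -> V=18
t=3: input=1 -> V=16
t=4: input=2 -> V=19
t=5: input=3 -> V=0 FIRE
t=6: input=4 -> V=16
t=7: input=3 -> V=0 FIRE
t=8: input=5 -> V=20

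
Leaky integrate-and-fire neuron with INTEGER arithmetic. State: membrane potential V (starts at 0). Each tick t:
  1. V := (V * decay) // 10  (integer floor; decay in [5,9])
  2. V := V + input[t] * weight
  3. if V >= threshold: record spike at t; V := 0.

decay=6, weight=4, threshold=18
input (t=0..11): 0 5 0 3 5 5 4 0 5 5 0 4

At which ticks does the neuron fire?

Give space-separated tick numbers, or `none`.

t=0: input=0 -> V=0
t=1: input=5 -> V=0 FIRE
t=2: input=0 -> V=0
t=3: input=3 -> V=12
t=4: input=5 -> V=0 FIRE
t=5: input=5 -> V=0 FIRE
t=6: input=4 -> V=16
t=7: input=0 -> V=9
t=8: input=5 -> V=0 FIRE
t=9: input=5 -> V=0 FIRE
t=10: input=0 -> V=0
t=11: input=4 -> V=16

Answer: 1 4 5 8 9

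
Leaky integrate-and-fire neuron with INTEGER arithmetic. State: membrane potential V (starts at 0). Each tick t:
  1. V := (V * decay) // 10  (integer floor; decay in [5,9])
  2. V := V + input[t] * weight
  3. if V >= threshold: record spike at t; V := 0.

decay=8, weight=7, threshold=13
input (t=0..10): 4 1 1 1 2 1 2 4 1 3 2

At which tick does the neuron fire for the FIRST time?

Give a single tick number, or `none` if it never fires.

t=0: input=4 -> V=0 FIRE
t=1: input=1 -> V=7
t=2: input=1 -> V=12
t=3: input=1 -> V=0 FIRE
t=4: input=2 -> V=0 FIRE
t=5: input=1 -> V=7
t=6: input=2 -> V=0 FIRE
t=7: input=4 -> V=0 FIRE
t=8: input=1 -> V=7
t=9: input=3 -> V=0 FIRE
t=10: input=2 -> V=0 FIRE

Answer: 0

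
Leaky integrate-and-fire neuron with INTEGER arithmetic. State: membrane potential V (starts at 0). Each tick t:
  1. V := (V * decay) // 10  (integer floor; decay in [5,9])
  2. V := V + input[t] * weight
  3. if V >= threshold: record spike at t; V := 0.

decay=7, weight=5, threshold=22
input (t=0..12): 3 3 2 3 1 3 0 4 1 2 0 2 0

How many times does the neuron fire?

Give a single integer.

t=0: input=3 -> V=15
t=1: input=3 -> V=0 FIRE
t=2: input=2 -> V=10
t=3: input=3 -> V=0 FIRE
t=4: input=1 -> V=5
t=5: input=3 -> V=18
t=6: input=0 -> V=12
t=7: input=4 -> V=0 FIRE
t=8: input=1 -> V=5
t=9: input=2 -> V=13
t=10: input=0 -> V=9
t=11: input=2 -> V=16
t=12: input=0 -> V=11

Answer: 3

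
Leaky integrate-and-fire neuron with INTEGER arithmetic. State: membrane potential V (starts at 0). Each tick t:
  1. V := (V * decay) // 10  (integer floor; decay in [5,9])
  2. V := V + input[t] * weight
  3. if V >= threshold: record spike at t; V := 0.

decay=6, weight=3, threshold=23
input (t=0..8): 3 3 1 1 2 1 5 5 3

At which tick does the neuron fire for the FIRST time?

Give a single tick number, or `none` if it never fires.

t=0: input=3 -> V=9
t=1: input=3 -> V=14
t=2: input=1 -> V=11
t=3: input=1 -> V=9
t=4: input=2 -> V=11
t=5: input=1 -> V=9
t=6: input=5 -> V=20
t=7: input=5 -> V=0 FIRE
t=8: input=3 -> V=9

Answer: 7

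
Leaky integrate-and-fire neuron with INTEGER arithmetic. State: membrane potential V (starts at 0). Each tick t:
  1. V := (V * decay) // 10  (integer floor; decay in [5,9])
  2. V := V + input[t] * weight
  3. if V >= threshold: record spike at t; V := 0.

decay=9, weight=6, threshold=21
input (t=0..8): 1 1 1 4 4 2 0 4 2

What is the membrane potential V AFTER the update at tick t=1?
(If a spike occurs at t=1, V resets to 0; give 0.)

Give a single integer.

Answer: 11

Derivation:
t=0: input=1 -> V=6
t=1: input=1 -> V=11
t=2: input=1 -> V=15
t=3: input=4 -> V=0 FIRE
t=4: input=4 -> V=0 FIRE
t=5: input=2 -> V=12
t=6: input=0 -> V=10
t=7: input=4 -> V=0 FIRE
t=8: input=2 -> V=12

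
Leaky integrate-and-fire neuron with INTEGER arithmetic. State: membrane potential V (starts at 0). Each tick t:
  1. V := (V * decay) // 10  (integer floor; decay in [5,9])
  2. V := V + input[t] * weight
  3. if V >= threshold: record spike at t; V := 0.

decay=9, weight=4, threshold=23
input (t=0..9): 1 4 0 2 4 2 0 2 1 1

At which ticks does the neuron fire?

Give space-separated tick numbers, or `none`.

t=0: input=1 -> V=4
t=1: input=4 -> V=19
t=2: input=0 -> V=17
t=3: input=2 -> V=0 FIRE
t=4: input=4 -> V=16
t=5: input=2 -> V=22
t=6: input=0 -> V=19
t=7: input=2 -> V=0 FIRE
t=8: input=1 -> V=4
t=9: input=1 -> V=7

Answer: 3 7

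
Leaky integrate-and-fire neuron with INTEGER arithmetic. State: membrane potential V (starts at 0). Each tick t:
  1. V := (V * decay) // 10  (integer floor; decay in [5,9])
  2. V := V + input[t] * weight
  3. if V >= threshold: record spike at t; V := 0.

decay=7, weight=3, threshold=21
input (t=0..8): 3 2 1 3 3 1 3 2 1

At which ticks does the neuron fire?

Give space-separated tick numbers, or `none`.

Answer: none

Derivation:
t=0: input=3 -> V=9
t=1: input=2 -> V=12
t=2: input=1 -> V=11
t=3: input=3 -> V=16
t=4: input=3 -> V=20
t=5: input=1 -> V=17
t=6: input=3 -> V=20
t=7: input=2 -> V=20
t=8: input=1 -> V=17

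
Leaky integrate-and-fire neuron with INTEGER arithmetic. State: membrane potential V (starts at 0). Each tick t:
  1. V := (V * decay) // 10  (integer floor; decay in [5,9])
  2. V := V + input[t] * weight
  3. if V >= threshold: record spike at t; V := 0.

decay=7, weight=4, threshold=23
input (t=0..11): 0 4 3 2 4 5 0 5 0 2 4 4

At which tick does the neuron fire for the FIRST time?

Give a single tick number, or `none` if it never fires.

t=0: input=0 -> V=0
t=1: input=4 -> V=16
t=2: input=3 -> V=0 FIRE
t=3: input=2 -> V=8
t=4: input=4 -> V=21
t=5: input=5 -> V=0 FIRE
t=6: input=0 -> V=0
t=7: input=5 -> V=20
t=8: input=0 -> V=14
t=9: input=2 -> V=17
t=10: input=4 -> V=0 FIRE
t=11: input=4 -> V=16

Answer: 2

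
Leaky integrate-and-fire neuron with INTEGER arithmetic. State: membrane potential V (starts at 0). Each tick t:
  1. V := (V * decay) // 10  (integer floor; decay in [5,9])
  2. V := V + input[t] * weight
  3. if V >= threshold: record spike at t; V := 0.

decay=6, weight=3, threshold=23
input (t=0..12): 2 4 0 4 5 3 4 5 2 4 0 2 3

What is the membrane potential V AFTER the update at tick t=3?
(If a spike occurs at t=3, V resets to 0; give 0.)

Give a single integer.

t=0: input=2 -> V=6
t=1: input=4 -> V=15
t=2: input=0 -> V=9
t=3: input=4 -> V=17
t=4: input=5 -> V=0 FIRE
t=5: input=3 -> V=9
t=6: input=4 -> V=17
t=7: input=5 -> V=0 FIRE
t=8: input=2 -> V=6
t=9: input=4 -> V=15
t=10: input=0 -> V=9
t=11: input=2 -> V=11
t=12: input=3 -> V=15

Answer: 17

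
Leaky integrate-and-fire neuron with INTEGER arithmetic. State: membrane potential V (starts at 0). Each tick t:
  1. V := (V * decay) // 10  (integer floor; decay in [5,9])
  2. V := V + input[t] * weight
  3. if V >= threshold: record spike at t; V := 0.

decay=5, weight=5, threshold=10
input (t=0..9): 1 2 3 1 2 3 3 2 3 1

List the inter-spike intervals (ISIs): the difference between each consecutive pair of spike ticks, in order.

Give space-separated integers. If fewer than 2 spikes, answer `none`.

t=0: input=1 -> V=5
t=1: input=2 -> V=0 FIRE
t=2: input=3 -> V=0 FIRE
t=3: input=1 -> V=5
t=4: input=2 -> V=0 FIRE
t=5: input=3 -> V=0 FIRE
t=6: input=3 -> V=0 FIRE
t=7: input=2 -> V=0 FIRE
t=8: input=3 -> V=0 FIRE
t=9: input=1 -> V=5

Answer: 1 2 1 1 1 1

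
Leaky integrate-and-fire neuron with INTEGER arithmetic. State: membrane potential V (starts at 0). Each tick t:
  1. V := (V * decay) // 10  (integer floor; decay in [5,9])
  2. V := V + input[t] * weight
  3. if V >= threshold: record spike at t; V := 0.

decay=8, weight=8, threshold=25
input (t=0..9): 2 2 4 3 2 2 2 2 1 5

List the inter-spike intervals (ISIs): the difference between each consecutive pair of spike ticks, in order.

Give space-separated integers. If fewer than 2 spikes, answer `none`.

t=0: input=2 -> V=16
t=1: input=2 -> V=0 FIRE
t=2: input=4 -> V=0 FIRE
t=3: input=3 -> V=24
t=4: input=2 -> V=0 FIRE
t=5: input=2 -> V=16
t=6: input=2 -> V=0 FIRE
t=7: input=2 -> V=16
t=8: input=1 -> V=20
t=9: input=5 -> V=0 FIRE

Answer: 1 2 2 3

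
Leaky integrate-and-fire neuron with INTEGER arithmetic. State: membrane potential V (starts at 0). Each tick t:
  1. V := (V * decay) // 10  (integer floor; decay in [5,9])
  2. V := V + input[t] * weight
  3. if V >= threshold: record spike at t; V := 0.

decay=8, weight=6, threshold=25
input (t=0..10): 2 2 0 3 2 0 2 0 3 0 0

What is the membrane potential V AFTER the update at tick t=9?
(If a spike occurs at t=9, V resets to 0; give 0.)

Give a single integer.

Answer: 0

Derivation:
t=0: input=2 -> V=12
t=1: input=2 -> V=21
t=2: input=0 -> V=16
t=3: input=3 -> V=0 FIRE
t=4: input=2 -> V=12
t=5: input=0 -> V=9
t=6: input=2 -> V=19
t=7: input=0 -> V=15
t=8: input=3 -> V=0 FIRE
t=9: input=0 -> V=0
t=10: input=0 -> V=0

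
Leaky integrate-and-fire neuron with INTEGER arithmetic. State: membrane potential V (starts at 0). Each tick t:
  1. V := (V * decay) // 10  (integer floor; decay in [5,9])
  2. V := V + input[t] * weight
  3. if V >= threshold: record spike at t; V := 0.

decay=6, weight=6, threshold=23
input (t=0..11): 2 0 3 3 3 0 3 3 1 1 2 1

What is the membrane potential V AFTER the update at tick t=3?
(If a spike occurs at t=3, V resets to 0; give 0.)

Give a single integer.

Answer: 0

Derivation:
t=0: input=2 -> V=12
t=1: input=0 -> V=7
t=2: input=3 -> V=22
t=3: input=3 -> V=0 FIRE
t=4: input=3 -> V=18
t=5: input=0 -> V=10
t=6: input=3 -> V=0 FIRE
t=7: input=3 -> V=18
t=8: input=1 -> V=16
t=9: input=1 -> V=15
t=10: input=2 -> V=21
t=11: input=1 -> V=18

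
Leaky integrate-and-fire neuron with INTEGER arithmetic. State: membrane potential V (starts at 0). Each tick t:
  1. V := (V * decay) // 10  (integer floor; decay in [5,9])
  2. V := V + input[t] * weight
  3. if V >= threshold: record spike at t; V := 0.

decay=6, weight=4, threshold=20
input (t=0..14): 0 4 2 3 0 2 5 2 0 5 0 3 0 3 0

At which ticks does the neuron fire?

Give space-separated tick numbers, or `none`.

t=0: input=0 -> V=0
t=1: input=4 -> V=16
t=2: input=2 -> V=17
t=3: input=3 -> V=0 FIRE
t=4: input=0 -> V=0
t=5: input=2 -> V=8
t=6: input=5 -> V=0 FIRE
t=7: input=2 -> V=8
t=8: input=0 -> V=4
t=9: input=5 -> V=0 FIRE
t=10: input=0 -> V=0
t=11: input=3 -> V=12
t=12: input=0 -> V=7
t=13: input=3 -> V=16
t=14: input=0 -> V=9

Answer: 3 6 9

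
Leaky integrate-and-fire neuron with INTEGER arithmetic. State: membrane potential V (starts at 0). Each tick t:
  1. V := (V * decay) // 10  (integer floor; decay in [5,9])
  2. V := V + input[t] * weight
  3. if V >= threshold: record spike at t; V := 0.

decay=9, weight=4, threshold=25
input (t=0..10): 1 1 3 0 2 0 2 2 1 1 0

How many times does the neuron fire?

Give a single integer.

Answer: 1

Derivation:
t=0: input=1 -> V=4
t=1: input=1 -> V=7
t=2: input=3 -> V=18
t=3: input=0 -> V=16
t=4: input=2 -> V=22
t=5: input=0 -> V=19
t=6: input=2 -> V=0 FIRE
t=7: input=2 -> V=8
t=8: input=1 -> V=11
t=9: input=1 -> V=13
t=10: input=0 -> V=11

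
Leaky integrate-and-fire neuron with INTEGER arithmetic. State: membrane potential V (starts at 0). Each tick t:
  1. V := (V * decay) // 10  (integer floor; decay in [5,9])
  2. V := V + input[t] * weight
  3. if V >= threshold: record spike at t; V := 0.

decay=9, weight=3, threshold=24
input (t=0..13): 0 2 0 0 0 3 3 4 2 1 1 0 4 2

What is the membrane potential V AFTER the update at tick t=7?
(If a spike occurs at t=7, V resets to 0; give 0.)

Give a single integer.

t=0: input=0 -> V=0
t=1: input=2 -> V=6
t=2: input=0 -> V=5
t=3: input=0 -> V=4
t=4: input=0 -> V=3
t=5: input=3 -> V=11
t=6: input=3 -> V=18
t=7: input=4 -> V=0 FIRE
t=8: input=2 -> V=6
t=9: input=1 -> V=8
t=10: input=1 -> V=10
t=11: input=0 -> V=9
t=12: input=4 -> V=20
t=13: input=2 -> V=0 FIRE

Answer: 0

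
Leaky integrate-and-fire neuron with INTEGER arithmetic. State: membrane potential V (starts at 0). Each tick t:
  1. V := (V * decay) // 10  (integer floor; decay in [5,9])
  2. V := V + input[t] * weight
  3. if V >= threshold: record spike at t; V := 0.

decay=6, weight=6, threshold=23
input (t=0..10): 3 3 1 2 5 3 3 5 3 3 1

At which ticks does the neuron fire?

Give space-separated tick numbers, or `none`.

Answer: 1 4 6 7 9

Derivation:
t=0: input=3 -> V=18
t=1: input=3 -> V=0 FIRE
t=2: input=1 -> V=6
t=3: input=2 -> V=15
t=4: input=5 -> V=0 FIRE
t=5: input=3 -> V=18
t=6: input=3 -> V=0 FIRE
t=7: input=5 -> V=0 FIRE
t=8: input=3 -> V=18
t=9: input=3 -> V=0 FIRE
t=10: input=1 -> V=6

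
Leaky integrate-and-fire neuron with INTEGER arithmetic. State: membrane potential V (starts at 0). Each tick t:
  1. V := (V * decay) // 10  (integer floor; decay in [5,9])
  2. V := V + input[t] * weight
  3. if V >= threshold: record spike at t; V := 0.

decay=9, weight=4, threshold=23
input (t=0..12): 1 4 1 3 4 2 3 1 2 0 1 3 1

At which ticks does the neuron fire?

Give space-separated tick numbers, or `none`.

t=0: input=1 -> V=4
t=1: input=4 -> V=19
t=2: input=1 -> V=21
t=3: input=3 -> V=0 FIRE
t=4: input=4 -> V=16
t=5: input=2 -> V=22
t=6: input=3 -> V=0 FIRE
t=7: input=1 -> V=4
t=8: input=2 -> V=11
t=9: input=0 -> V=9
t=10: input=1 -> V=12
t=11: input=3 -> V=22
t=12: input=1 -> V=0 FIRE

Answer: 3 6 12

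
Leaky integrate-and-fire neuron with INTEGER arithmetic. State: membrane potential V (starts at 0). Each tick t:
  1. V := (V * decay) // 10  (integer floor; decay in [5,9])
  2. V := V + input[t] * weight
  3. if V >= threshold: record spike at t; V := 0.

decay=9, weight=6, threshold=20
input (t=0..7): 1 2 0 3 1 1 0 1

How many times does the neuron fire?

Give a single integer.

t=0: input=1 -> V=6
t=1: input=2 -> V=17
t=2: input=0 -> V=15
t=3: input=3 -> V=0 FIRE
t=4: input=1 -> V=6
t=5: input=1 -> V=11
t=6: input=0 -> V=9
t=7: input=1 -> V=14

Answer: 1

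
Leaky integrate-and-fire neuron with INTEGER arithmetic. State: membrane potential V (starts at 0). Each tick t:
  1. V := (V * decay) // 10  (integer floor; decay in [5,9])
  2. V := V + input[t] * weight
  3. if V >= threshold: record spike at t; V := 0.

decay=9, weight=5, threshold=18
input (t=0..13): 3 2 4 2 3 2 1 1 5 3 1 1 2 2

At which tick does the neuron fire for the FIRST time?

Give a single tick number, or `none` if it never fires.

t=0: input=3 -> V=15
t=1: input=2 -> V=0 FIRE
t=2: input=4 -> V=0 FIRE
t=3: input=2 -> V=10
t=4: input=3 -> V=0 FIRE
t=5: input=2 -> V=10
t=6: input=1 -> V=14
t=7: input=1 -> V=17
t=8: input=5 -> V=0 FIRE
t=9: input=3 -> V=15
t=10: input=1 -> V=0 FIRE
t=11: input=1 -> V=5
t=12: input=2 -> V=14
t=13: input=2 -> V=0 FIRE

Answer: 1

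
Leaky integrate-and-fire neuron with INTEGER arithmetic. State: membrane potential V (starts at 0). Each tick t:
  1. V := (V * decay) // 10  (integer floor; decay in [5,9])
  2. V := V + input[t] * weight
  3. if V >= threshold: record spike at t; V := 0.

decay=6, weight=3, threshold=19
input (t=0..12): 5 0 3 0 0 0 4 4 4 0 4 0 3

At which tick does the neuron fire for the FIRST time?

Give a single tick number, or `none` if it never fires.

Answer: 7

Derivation:
t=0: input=5 -> V=15
t=1: input=0 -> V=9
t=2: input=3 -> V=14
t=3: input=0 -> V=8
t=4: input=0 -> V=4
t=5: input=0 -> V=2
t=6: input=4 -> V=13
t=7: input=4 -> V=0 FIRE
t=8: input=4 -> V=12
t=9: input=0 -> V=7
t=10: input=4 -> V=16
t=11: input=0 -> V=9
t=12: input=3 -> V=14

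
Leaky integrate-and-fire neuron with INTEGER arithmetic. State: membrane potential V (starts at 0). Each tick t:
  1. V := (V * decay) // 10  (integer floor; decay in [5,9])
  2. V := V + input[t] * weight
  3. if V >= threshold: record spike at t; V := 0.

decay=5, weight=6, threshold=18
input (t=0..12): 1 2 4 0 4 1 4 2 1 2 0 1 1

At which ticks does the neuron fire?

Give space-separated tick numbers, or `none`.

Answer: 2 4 6 9

Derivation:
t=0: input=1 -> V=6
t=1: input=2 -> V=15
t=2: input=4 -> V=0 FIRE
t=3: input=0 -> V=0
t=4: input=4 -> V=0 FIRE
t=5: input=1 -> V=6
t=6: input=4 -> V=0 FIRE
t=7: input=2 -> V=12
t=8: input=1 -> V=12
t=9: input=2 -> V=0 FIRE
t=10: input=0 -> V=0
t=11: input=1 -> V=6
t=12: input=1 -> V=9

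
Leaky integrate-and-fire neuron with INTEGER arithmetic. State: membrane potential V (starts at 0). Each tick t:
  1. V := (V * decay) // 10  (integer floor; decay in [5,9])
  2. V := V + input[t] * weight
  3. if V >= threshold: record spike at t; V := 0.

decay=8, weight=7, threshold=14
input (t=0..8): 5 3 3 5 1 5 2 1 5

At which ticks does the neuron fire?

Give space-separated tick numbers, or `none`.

t=0: input=5 -> V=0 FIRE
t=1: input=3 -> V=0 FIRE
t=2: input=3 -> V=0 FIRE
t=3: input=5 -> V=0 FIRE
t=4: input=1 -> V=7
t=5: input=5 -> V=0 FIRE
t=6: input=2 -> V=0 FIRE
t=7: input=1 -> V=7
t=8: input=5 -> V=0 FIRE

Answer: 0 1 2 3 5 6 8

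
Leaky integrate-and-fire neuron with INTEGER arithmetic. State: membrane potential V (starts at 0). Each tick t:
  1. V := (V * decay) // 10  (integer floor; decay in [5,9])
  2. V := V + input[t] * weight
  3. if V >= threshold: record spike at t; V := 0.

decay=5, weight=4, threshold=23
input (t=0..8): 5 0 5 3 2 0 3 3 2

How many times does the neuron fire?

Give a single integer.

t=0: input=5 -> V=20
t=1: input=0 -> V=10
t=2: input=5 -> V=0 FIRE
t=3: input=3 -> V=12
t=4: input=2 -> V=14
t=5: input=0 -> V=7
t=6: input=3 -> V=15
t=7: input=3 -> V=19
t=8: input=2 -> V=17

Answer: 1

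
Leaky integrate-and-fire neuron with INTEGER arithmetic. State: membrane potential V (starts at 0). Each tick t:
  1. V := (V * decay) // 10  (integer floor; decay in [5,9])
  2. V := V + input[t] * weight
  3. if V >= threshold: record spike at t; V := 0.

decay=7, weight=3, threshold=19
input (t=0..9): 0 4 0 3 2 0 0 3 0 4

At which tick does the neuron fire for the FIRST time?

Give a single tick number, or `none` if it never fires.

t=0: input=0 -> V=0
t=1: input=4 -> V=12
t=2: input=0 -> V=8
t=3: input=3 -> V=14
t=4: input=2 -> V=15
t=5: input=0 -> V=10
t=6: input=0 -> V=7
t=7: input=3 -> V=13
t=8: input=0 -> V=9
t=9: input=4 -> V=18

Answer: none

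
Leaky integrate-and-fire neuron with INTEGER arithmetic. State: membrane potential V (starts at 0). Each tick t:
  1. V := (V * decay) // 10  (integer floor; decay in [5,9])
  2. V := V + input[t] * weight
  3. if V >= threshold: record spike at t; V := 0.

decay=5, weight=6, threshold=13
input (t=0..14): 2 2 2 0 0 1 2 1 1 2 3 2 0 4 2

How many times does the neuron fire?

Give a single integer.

Answer: 5

Derivation:
t=0: input=2 -> V=12
t=1: input=2 -> V=0 FIRE
t=2: input=2 -> V=12
t=3: input=0 -> V=6
t=4: input=0 -> V=3
t=5: input=1 -> V=7
t=6: input=2 -> V=0 FIRE
t=7: input=1 -> V=6
t=8: input=1 -> V=9
t=9: input=2 -> V=0 FIRE
t=10: input=3 -> V=0 FIRE
t=11: input=2 -> V=12
t=12: input=0 -> V=6
t=13: input=4 -> V=0 FIRE
t=14: input=2 -> V=12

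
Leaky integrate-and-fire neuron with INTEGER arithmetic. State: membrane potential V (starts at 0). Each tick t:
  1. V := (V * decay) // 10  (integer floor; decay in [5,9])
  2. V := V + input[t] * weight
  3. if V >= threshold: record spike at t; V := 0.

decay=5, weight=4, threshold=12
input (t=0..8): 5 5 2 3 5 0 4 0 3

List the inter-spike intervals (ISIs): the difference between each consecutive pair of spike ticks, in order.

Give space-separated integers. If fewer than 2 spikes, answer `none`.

t=0: input=5 -> V=0 FIRE
t=1: input=5 -> V=0 FIRE
t=2: input=2 -> V=8
t=3: input=3 -> V=0 FIRE
t=4: input=5 -> V=0 FIRE
t=5: input=0 -> V=0
t=6: input=4 -> V=0 FIRE
t=7: input=0 -> V=0
t=8: input=3 -> V=0 FIRE

Answer: 1 2 1 2 2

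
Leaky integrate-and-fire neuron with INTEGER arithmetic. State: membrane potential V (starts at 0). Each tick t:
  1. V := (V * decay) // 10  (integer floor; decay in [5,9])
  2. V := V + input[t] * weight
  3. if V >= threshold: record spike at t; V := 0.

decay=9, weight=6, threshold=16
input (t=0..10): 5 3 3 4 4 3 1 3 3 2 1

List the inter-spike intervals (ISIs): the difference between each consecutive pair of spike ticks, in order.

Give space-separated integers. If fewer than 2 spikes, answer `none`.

Answer: 1 1 1 1 1 2 1 2

Derivation:
t=0: input=5 -> V=0 FIRE
t=1: input=3 -> V=0 FIRE
t=2: input=3 -> V=0 FIRE
t=3: input=4 -> V=0 FIRE
t=4: input=4 -> V=0 FIRE
t=5: input=3 -> V=0 FIRE
t=6: input=1 -> V=6
t=7: input=3 -> V=0 FIRE
t=8: input=3 -> V=0 FIRE
t=9: input=2 -> V=12
t=10: input=1 -> V=0 FIRE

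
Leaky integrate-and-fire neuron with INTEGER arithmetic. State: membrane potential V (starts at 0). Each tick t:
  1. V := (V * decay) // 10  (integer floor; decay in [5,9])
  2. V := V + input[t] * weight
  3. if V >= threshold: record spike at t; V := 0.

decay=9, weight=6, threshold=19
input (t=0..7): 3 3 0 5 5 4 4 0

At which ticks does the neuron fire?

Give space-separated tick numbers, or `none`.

t=0: input=3 -> V=18
t=1: input=3 -> V=0 FIRE
t=2: input=0 -> V=0
t=3: input=5 -> V=0 FIRE
t=4: input=5 -> V=0 FIRE
t=5: input=4 -> V=0 FIRE
t=6: input=4 -> V=0 FIRE
t=7: input=0 -> V=0

Answer: 1 3 4 5 6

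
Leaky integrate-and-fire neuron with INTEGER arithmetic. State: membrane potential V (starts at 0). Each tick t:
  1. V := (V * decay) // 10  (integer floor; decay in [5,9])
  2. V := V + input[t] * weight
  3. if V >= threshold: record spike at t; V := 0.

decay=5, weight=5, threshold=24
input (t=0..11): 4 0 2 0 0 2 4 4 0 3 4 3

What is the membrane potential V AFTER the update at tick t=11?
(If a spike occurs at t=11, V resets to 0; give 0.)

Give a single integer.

Answer: 15

Derivation:
t=0: input=4 -> V=20
t=1: input=0 -> V=10
t=2: input=2 -> V=15
t=3: input=0 -> V=7
t=4: input=0 -> V=3
t=5: input=2 -> V=11
t=6: input=4 -> V=0 FIRE
t=7: input=4 -> V=20
t=8: input=0 -> V=10
t=9: input=3 -> V=20
t=10: input=4 -> V=0 FIRE
t=11: input=3 -> V=15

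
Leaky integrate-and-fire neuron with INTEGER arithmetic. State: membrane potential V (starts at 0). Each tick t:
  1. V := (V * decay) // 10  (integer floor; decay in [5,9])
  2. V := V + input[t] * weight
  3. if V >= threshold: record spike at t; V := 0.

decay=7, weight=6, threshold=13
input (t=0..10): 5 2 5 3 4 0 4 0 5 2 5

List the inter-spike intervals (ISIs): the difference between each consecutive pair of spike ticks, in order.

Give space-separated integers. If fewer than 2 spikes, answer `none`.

t=0: input=5 -> V=0 FIRE
t=1: input=2 -> V=12
t=2: input=5 -> V=0 FIRE
t=3: input=3 -> V=0 FIRE
t=4: input=4 -> V=0 FIRE
t=5: input=0 -> V=0
t=6: input=4 -> V=0 FIRE
t=7: input=0 -> V=0
t=8: input=5 -> V=0 FIRE
t=9: input=2 -> V=12
t=10: input=5 -> V=0 FIRE

Answer: 2 1 1 2 2 2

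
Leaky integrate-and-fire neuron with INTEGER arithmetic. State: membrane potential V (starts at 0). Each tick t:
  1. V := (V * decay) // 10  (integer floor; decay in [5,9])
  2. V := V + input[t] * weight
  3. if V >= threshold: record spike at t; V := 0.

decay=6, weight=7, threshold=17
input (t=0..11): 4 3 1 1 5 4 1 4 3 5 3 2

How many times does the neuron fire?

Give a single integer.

Answer: 8

Derivation:
t=0: input=4 -> V=0 FIRE
t=1: input=3 -> V=0 FIRE
t=2: input=1 -> V=7
t=3: input=1 -> V=11
t=4: input=5 -> V=0 FIRE
t=5: input=4 -> V=0 FIRE
t=6: input=1 -> V=7
t=7: input=4 -> V=0 FIRE
t=8: input=3 -> V=0 FIRE
t=9: input=5 -> V=0 FIRE
t=10: input=3 -> V=0 FIRE
t=11: input=2 -> V=14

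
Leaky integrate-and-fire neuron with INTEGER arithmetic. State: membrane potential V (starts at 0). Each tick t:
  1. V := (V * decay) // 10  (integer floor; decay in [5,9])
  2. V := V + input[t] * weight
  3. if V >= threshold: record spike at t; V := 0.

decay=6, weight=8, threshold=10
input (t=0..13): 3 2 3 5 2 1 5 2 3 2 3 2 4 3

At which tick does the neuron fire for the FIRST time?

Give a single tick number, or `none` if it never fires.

Answer: 0

Derivation:
t=0: input=3 -> V=0 FIRE
t=1: input=2 -> V=0 FIRE
t=2: input=3 -> V=0 FIRE
t=3: input=5 -> V=0 FIRE
t=4: input=2 -> V=0 FIRE
t=5: input=1 -> V=8
t=6: input=5 -> V=0 FIRE
t=7: input=2 -> V=0 FIRE
t=8: input=3 -> V=0 FIRE
t=9: input=2 -> V=0 FIRE
t=10: input=3 -> V=0 FIRE
t=11: input=2 -> V=0 FIRE
t=12: input=4 -> V=0 FIRE
t=13: input=3 -> V=0 FIRE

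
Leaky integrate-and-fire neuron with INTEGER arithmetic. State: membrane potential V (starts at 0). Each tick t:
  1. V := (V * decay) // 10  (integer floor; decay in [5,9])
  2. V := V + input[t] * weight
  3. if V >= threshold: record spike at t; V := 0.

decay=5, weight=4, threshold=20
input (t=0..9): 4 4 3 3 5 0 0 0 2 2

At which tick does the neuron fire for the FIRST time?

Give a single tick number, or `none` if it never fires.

Answer: 1

Derivation:
t=0: input=4 -> V=16
t=1: input=4 -> V=0 FIRE
t=2: input=3 -> V=12
t=3: input=3 -> V=18
t=4: input=5 -> V=0 FIRE
t=5: input=0 -> V=0
t=6: input=0 -> V=0
t=7: input=0 -> V=0
t=8: input=2 -> V=8
t=9: input=2 -> V=12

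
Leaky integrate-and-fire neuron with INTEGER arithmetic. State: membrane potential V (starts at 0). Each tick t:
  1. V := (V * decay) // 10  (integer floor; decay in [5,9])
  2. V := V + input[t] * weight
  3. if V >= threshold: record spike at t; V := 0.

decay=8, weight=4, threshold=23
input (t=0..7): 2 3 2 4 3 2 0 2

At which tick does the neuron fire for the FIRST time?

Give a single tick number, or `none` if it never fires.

Answer: 3

Derivation:
t=0: input=2 -> V=8
t=1: input=3 -> V=18
t=2: input=2 -> V=22
t=3: input=4 -> V=0 FIRE
t=4: input=3 -> V=12
t=5: input=2 -> V=17
t=6: input=0 -> V=13
t=7: input=2 -> V=18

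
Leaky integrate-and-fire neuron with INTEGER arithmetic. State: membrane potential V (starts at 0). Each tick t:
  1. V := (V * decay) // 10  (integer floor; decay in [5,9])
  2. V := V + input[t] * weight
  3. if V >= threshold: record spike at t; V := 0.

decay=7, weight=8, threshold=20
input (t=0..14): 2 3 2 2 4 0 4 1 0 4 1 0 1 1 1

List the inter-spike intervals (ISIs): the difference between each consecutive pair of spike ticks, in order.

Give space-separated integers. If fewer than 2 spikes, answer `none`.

t=0: input=2 -> V=16
t=1: input=3 -> V=0 FIRE
t=2: input=2 -> V=16
t=3: input=2 -> V=0 FIRE
t=4: input=4 -> V=0 FIRE
t=5: input=0 -> V=0
t=6: input=4 -> V=0 FIRE
t=7: input=1 -> V=8
t=8: input=0 -> V=5
t=9: input=4 -> V=0 FIRE
t=10: input=1 -> V=8
t=11: input=0 -> V=5
t=12: input=1 -> V=11
t=13: input=1 -> V=15
t=14: input=1 -> V=18

Answer: 2 1 2 3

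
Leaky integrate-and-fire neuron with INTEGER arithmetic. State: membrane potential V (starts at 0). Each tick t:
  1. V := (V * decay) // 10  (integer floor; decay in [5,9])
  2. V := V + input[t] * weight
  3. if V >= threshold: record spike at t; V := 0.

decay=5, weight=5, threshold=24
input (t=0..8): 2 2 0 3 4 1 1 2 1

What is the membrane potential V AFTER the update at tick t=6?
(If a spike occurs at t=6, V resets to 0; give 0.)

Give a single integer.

t=0: input=2 -> V=10
t=1: input=2 -> V=15
t=2: input=0 -> V=7
t=3: input=3 -> V=18
t=4: input=4 -> V=0 FIRE
t=5: input=1 -> V=5
t=6: input=1 -> V=7
t=7: input=2 -> V=13
t=8: input=1 -> V=11

Answer: 7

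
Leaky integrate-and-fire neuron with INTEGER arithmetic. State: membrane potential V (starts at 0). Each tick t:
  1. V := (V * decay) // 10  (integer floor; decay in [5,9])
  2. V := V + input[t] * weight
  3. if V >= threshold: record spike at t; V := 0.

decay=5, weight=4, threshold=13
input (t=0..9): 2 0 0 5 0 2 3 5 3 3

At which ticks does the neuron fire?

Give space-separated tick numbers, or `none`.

t=0: input=2 -> V=8
t=1: input=0 -> V=4
t=2: input=0 -> V=2
t=3: input=5 -> V=0 FIRE
t=4: input=0 -> V=0
t=5: input=2 -> V=8
t=6: input=3 -> V=0 FIRE
t=7: input=5 -> V=0 FIRE
t=8: input=3 -> V=12
t=9: input=3 -> V=0 FIRE

Answer: 3 6 7 9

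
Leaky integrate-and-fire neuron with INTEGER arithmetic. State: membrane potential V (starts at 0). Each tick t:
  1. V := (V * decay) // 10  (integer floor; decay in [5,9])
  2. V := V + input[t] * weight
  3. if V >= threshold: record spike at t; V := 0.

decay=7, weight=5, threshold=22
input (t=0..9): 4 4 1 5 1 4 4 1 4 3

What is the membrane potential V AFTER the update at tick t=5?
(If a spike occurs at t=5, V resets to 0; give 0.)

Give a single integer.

t=0: input=4 -> V=20
t=1: input=4 -> V=0 FIRE
t=2: input=1 -> V=5
t=3: input=5 -> V=0 FIRE
t=4: input=1 -> V=5
t=5: input=4 -> V=0 FIRE
t=6: input=4 -> V=20
t=7: input=1 -> V=19
t=8: input=4 -> V=0 FIRE
t=9: input=3 -> V=15

Answer: 0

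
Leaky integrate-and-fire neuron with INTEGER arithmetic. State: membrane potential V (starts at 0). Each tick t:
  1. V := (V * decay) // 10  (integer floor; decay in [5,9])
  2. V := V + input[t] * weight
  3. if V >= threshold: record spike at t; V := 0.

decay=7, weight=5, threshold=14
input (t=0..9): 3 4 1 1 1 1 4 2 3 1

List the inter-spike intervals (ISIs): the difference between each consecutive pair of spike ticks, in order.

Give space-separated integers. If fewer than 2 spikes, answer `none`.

Answer: 1 5 2

Derivation:
t=0: input=3 -> V=0 FIRE
t=1: input=4 -> V=0 FIRE
t=2: input=1 -> V=5
t=3: input=1 -> V=8
t=4: input=1 -> V=10
t=5: input=1 -> V=12
t=6: input=4 -> V=0 FIRE
t=7: input=2 -> V=10
t=8: input=3 -> V=0 FIRE
t=9: input=1 -> V=5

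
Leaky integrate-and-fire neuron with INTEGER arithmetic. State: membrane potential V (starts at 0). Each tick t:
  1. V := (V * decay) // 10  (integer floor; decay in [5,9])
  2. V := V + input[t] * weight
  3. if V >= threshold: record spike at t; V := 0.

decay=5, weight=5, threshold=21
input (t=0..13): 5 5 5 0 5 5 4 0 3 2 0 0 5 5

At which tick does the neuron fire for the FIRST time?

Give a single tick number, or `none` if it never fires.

Answer: 0

Derivation:
t=0: input=5 -> V=0 FIRE
t=1: input=5 -> V=0 FIRE
t=2: input=5 -> V=0 FIRE
t=3: input=0 -> V=0
t=4: input=5 -> V=0 FIRE
t=5: input=5 -> V=0 FIRE
t=6: input=4 -> V=20
t=7: input=0 -> V=10
t=8: input=3 -> V=20
t=9: input=2 -> V=20
t=10: input=0 -> V=10
t=11: input=0 -> V=5
t=12: input=5 -> V=0 FIRE
t=13: input=5 -> V=0 FIRE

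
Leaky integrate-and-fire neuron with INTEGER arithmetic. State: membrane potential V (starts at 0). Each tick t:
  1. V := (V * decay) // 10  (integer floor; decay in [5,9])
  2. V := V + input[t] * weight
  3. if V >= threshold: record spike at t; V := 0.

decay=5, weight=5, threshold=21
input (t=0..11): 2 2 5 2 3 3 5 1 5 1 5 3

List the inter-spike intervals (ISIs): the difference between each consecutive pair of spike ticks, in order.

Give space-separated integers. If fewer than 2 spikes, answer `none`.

t=0: input=2 -> V=10
t=1: input=2 -> V=15
t=2: input=5 -> V=0 FIRE
t=3: input=2 -> V=10
t=4: input=3 -> V=20
t=5: input=3 -> V=0 FIRE
t=6: input=5 -> V=0 FIRE
t=7: input=1 -> V=5
t=8: input=5 -> V=0 FIRE
t=9: input=1 -> V=5
t=10: input=5 -> V=0 FIRE
t=11: input=3 -> V=15

Answer: 3 1 2 2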